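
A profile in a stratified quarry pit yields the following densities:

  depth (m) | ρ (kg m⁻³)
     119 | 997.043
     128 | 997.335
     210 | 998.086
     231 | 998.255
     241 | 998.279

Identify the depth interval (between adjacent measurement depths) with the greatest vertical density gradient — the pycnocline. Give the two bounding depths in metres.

119–128 m

Compute the density gradient over each adjacent pair:
  119–128 m: Δρ/Δz = 0.292/9 = 0.032 kg m⁻⁴
  128–210 m: Δρ/Δz = 0.751/82 = 9.2 × 10⁻³ kg m⁻⁴
  210–231 m: Δρ/Δz = 0.169/21 = 8.0 × 10⁻³ kg m⁻⁴
  231–241 m: Δρ/Δz = 0.024/10 = 2.4 × 10⁻³ kg m⁻⁴
The largest gradient is in the 119–128 m interval — the pycnocline.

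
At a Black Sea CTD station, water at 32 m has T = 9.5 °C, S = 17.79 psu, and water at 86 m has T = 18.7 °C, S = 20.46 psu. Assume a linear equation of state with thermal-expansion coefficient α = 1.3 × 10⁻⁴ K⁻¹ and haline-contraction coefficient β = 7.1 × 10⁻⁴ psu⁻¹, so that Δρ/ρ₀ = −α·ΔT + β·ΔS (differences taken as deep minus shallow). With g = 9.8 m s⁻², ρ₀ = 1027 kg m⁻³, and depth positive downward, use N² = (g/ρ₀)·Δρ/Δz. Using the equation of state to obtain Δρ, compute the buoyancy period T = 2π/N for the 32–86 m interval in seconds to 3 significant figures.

ΔT = +9.2 K, ΔS = +2.67 psu (deep − shallow).
Δρ/ρ₀ = −αΔT + βΔS = -1.196 × 10⁻³ + 1.8957 × 10⁻³ = 6.997 × 10⁻⁴, so Δρ ≈ 0.7186 kg m⁻³.
N² = (g/ρ₀)·Δρ/Δz = g·(Δρ/ρ₀)/Δz = 9.8 × 6.997 × 10⁻⁴ / 54 = 1.2698 × 10⁻⁴ s⁻².
N = √(1.2698 × 10⁻⁴) = 0.011269 rad s⁻¹ → T = 2π/N = 557.56 s ≈ 558 s.

558 s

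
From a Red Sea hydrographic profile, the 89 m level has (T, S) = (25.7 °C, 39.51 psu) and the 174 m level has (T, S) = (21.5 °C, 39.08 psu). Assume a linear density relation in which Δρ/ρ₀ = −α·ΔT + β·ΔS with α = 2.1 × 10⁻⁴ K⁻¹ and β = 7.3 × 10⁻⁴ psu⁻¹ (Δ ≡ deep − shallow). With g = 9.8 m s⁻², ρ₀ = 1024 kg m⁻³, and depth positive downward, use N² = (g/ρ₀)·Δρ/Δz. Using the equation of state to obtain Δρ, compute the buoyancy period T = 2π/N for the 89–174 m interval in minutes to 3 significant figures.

12.9 min

ΔT = -4.2 K, ΔS = -0.43 psu (deep − shallow).
Δρ/ρ₀ = −αΔT + βΔS = 8.82 × 10⁻⁴ − 3.139 × 10⁻⁴ = 5.681 × 10⁻⁴, so Δρ ≈ 0.5817 kg m⁻³.
N² = (g/ρ₀)·Δρ/Δz = g·(Δρ/ρ₀)/Δz = 9.8 × 5.681 × 10⁻⁴ / 85 = 6.5499 × 10⁻⁵ s⁻².
N = √(6.5499 × 10⁻⁵) = 8.0931 × 10⁻³ rad s⁻¹ → T = 2π/N = 776.36 s = 12.939 min ≈ 12.9 min.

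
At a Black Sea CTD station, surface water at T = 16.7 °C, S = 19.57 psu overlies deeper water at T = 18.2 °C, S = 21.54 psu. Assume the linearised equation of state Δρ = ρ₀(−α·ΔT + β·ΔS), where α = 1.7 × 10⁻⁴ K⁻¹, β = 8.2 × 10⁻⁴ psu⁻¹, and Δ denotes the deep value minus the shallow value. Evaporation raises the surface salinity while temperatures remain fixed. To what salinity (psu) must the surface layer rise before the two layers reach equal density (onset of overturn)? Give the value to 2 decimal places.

21.23 psu

Neutral buoyancy requires −α(T_deep − T_surf) + β(S_deep − S_surf′) = 0.
S_surf′ = S_deep − (α/β)·ΔT = 21.54 − (1.7 × 10⁻⁴/8.2 × 10⁻⁴)·(+1.5) = 21.2290 psu.
Increase required: 21.2290 − 19.57 = 1.6590 psu.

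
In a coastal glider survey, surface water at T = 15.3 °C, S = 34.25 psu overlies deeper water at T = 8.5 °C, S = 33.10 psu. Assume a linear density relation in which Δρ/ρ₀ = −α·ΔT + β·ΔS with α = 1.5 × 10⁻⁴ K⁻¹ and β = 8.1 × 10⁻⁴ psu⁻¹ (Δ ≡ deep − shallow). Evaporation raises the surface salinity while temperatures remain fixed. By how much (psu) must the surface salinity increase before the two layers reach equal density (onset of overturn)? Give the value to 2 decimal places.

0.11 psu

Neutral buoyancy requires −α(T_deep − T_surf) + β(S_deep − S_surf′) = 0.
S_surf′ = S_deep − (α/β)·ΔT = 33.10 − (1.5 × 10⁻⁴/8.1 × 10⁻⁴)·(-6.8) = 34.3593 psu.
Increase required: 34.3593 − 34.25 = 0.1093 psu.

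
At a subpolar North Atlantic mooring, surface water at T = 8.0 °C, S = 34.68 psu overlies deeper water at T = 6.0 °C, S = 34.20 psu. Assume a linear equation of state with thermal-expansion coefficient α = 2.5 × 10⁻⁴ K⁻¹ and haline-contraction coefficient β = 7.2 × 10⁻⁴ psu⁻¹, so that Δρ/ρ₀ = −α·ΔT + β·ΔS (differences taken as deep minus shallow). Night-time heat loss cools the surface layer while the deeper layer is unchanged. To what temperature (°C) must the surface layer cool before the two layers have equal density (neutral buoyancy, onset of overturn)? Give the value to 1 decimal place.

7.4 °C

Neutral buoyancy requires Δρ = 0, i.e. −α(T_deep − T_surf′) + β(S_deep − S_surf) = 0.
T_surf′ = T_deep − (β/α)·ΔS = 6.0 − (7.2 × 10⁻⁴/2.5 × 10⁻⁴)·(-0.48) = 7.382 °C.
Cooling required: 8.0 − (7.382) = 0.618 °C.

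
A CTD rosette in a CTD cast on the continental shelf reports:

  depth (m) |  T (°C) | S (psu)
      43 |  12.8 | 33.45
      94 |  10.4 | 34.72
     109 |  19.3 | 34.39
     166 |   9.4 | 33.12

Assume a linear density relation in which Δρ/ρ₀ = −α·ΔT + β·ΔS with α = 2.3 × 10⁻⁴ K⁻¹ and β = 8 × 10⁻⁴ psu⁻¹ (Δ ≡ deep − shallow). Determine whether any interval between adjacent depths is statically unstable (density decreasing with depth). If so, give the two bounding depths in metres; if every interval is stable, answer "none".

94–109 m

Evaluate Δρ/ρ₀ = −αΔT + βΔS across each adjacent pair:
  43–94 m: −αΔT+βΔS = −(2.3 × 10⁻⁴)(-2.4)+(8 × 10⁻⁴)(+1.27) = 1.6 × 10⁻³ → stable
  94–109 m: −αΔT+βΔS = −(2.3 × 10⁻⁴)(+8.9)+(8 × 10⁻⁴)(-0.33) = -2.3 × 10⁻³ → UNSTABLE
  109–166 m: −αΔT+βΔS = −(2.3 × 10⁻⁴)(-9.9)+(8 × 10⁻⁴)(-1.27) = 1.3 × 10⁻³ → stable
The 94–109 m interval has Δρ < 0: lighter water underlies denser water.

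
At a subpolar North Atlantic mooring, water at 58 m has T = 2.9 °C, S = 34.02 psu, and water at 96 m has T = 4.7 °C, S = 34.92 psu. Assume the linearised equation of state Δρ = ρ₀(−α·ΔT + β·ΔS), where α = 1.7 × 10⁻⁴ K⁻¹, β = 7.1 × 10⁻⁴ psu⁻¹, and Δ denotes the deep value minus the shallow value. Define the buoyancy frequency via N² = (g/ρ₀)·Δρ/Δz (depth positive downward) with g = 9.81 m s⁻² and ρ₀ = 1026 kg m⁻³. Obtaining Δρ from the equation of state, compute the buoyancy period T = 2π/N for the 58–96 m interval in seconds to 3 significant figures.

678 s

ΔT = +1.8 K, ΔS = +0.90 psu (deep − shallow).
Δρ/ρ₀ = −αΔT + βΔS = -3.06 × 10⁻⁴ + 6.39 × 10⁻⁴ = 3.33 × 10⁻⁴, so Δρ ≈ 0.3417 kg m⁻³.
N² = (g/ρ₀)·Δρ/Δz = g·(Δρ/ρ₀)/Δz = 9.81 × 3.33 × 10⁻⁴ / 38 = 8.5967 × 10⁻⁵ s⁻².
N = √(8.5967 × 10⁻⁵) = 9.2718 × 10⁻³ rad s⁻¹ → T = 2π/N = 677.67 s ≈ 678 s.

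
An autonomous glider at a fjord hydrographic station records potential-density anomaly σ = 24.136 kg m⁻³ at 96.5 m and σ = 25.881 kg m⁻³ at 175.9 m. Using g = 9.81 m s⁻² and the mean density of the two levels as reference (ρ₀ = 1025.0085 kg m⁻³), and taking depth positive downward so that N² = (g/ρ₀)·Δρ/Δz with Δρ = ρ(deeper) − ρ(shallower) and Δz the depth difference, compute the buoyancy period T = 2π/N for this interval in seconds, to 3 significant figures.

Δρ = 1025.881 − 1024.136 = 1.745 kg m⁻³ over Δz = 175.9 − 96.5 = 79.4 m.
N² = (9.81/1025.0085) × (1.745/79.4) = 2.1034 × 10⁻⁴ s⁻².
N = √(2.1034 × 10⁻⁴) = 0.014503 rad s⁻¹, so T = 2π/N = 433.23 s ≈ 433 s.

433 s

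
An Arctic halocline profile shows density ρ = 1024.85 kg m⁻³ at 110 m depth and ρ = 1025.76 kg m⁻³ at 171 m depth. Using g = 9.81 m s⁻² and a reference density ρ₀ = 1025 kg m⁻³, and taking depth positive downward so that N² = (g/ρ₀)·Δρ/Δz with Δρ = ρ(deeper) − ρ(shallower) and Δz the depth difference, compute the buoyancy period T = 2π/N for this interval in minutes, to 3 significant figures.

Δρ = 1025.76 − 1024.85 = 0.91 kg m⁻³ over Δz = 171 − 110 = 61 m.
N² = (9.81/1025) × (0.91/61) = 1.4278 × 10⁻⁴ s⁻².
N = √(1.4278 × 10⁻⁴) = 0.011949 rad s⁻¹, so T = 2π/N = 525.83 s = 8.7638 min ≈ 8.76 min.
N² > 0, so the interval is statically stable.

8.76 min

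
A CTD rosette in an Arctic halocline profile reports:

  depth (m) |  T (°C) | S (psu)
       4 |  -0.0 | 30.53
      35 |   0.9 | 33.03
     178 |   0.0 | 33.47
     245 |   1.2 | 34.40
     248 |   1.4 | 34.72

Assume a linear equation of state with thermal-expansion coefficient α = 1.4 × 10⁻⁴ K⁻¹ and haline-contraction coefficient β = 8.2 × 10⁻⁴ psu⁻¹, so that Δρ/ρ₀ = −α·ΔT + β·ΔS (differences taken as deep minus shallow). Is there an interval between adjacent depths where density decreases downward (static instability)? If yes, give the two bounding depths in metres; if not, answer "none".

none

Evaluate Δρ/ρ₀ = −αΔT + βΔS across each adjacent pair:
  4–35 m: −αΔT+βΔS = −(1.4 × 10⁻⁴)(+0.9)+(8.2 × 10⁻⁴)(+2.50) = 1.9 × 10⁻³ → stable
  35–178 m: −αΔT+βΔS = −(1.4 × 10⁻⁴)(-0.9)+(8.2 × 10⁻⁴)(+0.44) = 4.9 × 10⁻⁴ → stable
  178–245 m: −αΔT+βΔS = −(1.4 × 10⁻⁴)(+1.2)+(8.2 × 10⁻⁴)(+0.93) = 5.9 × 10⁻⁴ → stable
  245–248 m: −αΔT+βΔS = −(1.4 × 10⁻⁴)(+0.2)+(8.2 × 10⁻⁴)(+0.32) = 2.3 × 10⁻⁴ → stable
Every interval has Δρ > 0: the column is stably stratified throughout.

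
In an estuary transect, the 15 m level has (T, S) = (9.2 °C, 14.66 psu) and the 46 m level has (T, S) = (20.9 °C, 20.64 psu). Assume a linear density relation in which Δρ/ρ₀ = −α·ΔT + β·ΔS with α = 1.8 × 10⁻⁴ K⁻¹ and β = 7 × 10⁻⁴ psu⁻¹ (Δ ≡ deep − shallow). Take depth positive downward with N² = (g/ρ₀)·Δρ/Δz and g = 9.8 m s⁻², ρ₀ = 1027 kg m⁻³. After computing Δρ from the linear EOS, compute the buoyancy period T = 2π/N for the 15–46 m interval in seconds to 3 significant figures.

245 s

ΔT = +11.7 K, ΔS = +5.98 psu (deep − shallow).
Δρ/ρ₀ = −αΔT + βΔS = -2.106 × 10⁻³ + 4.186 × 10⁻³ = 2.08 × 10⁻³, so Δρ ≈ 2.136 kg m⁻³.
N² = (g/ρ₀)·Δρ/Δz = g·(Δρ/ρ₀)/Δz = 9.8 × 2.08 × 10⁻³ / 31 = 6.5755 × 10⁻⁴ s⁻².
N = √(6.5755 × 10⁻⁴) = 0.025643 rad s⁻¹ → T = 2π/N = 245.03 s ≈ 245 s.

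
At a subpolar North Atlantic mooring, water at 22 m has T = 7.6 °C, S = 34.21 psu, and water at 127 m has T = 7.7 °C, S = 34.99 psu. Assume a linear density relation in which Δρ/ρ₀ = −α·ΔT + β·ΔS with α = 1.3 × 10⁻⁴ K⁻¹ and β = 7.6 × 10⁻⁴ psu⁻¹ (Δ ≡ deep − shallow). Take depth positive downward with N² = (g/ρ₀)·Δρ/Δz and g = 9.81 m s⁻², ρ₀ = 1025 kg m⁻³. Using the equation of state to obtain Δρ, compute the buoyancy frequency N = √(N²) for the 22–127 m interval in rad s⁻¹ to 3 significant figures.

7.36 × 10⁻³ rad s⁻¹

ΔT = +0.1 K, ΔS = +0.78 psu (deep − shallow).
Δρ/ρ₀ = −αΔT + βΔS = -1.30 × 10⁻⁵ + 5.928 × 10⁻⁴ = 5.798 × 10⁻⁴, so Δρ ≈ 0.5943 kg m⁻³.
N² = (g/ρ₀)·Δρ/Δz = g·(Δρ/ρ₀)/Δz = 9.81 × 5.798 × 10⁻⁴ / 105 = 5.4170 × 10⁻⁵ s⁻².
N = √(5.4170 × 10⁻⁵) = 7.3600 × 10⁻³ rad s⁻¹ ≈ 7.36 × 10⁻³ rad s⁻¹.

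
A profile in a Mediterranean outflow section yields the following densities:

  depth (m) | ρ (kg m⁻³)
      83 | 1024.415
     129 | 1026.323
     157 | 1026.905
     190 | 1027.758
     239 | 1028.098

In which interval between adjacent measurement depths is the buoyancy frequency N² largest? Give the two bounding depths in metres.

83–129 m

Compute the density gradient over each adjacent pair:
  83–129 m: Δρ/Δz = 1.908/46 = 0.041 kg m⁻⁴
  129–157 m: Δρ/Δz = 0.582/28 = 0.021 kg m⁻⁴
  157–190 m: Δρ/Δz = 0.853/33 = 0.026 kg m⁻⁴
  190–239 m: Δρ/Δz = 0.340/49 = 6.9 × 10⁻³ kg m⁻⁴
The largest gradient is in the 83–129 m interval — the pycnocline.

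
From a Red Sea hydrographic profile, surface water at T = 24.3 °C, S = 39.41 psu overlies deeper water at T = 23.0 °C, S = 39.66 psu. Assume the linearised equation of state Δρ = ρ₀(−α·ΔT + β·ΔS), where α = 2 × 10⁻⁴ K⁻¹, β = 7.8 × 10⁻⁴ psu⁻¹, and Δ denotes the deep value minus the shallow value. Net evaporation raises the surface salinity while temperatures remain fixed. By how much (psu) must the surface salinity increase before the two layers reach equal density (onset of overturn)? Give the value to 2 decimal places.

0.58 psu

Neutral buoyancy requires −α(T_deep − T_surf) + β(S_deep − S_surf′) = 0.
S_surf′ = S_deep − (α/β)·ΔT = 39.66 − (2 × 10⁻⁴/7.8 × 10⁻⁴)·(-1.3) = 39.9933 psu.
Increase required: 39.9933 − 39.41 = 0.5833 psu.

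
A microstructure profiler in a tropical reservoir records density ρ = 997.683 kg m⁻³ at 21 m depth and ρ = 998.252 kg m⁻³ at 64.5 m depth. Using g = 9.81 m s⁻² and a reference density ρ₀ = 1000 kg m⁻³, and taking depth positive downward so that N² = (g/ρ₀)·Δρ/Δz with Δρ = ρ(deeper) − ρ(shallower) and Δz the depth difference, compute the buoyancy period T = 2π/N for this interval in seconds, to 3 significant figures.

Δρ = 998.252 − 997.683 = 0.569 kg m⁻³ over Δz = 64.5 − 21 = 43.5 m.
N² = (9.81/1000) × (0.569/43.5) = 1.2832 × 10⁻⁴ s⁻².
N = √(1.2832 × 10⁻⁴) = 0.011328 rad s⁻¹, so T = 2π/N = 554.66 s ≈ 555 s.

555 s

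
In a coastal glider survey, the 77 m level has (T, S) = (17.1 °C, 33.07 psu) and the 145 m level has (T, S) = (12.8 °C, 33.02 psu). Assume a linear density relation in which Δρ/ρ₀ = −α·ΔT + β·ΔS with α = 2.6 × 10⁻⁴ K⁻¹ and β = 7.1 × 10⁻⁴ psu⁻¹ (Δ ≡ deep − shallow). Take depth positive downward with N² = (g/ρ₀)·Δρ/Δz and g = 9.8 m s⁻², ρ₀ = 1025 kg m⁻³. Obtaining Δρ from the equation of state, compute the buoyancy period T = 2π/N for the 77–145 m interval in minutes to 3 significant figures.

8.38 min

ΔT = -4.3 K, ΔS = -0.05 psu (deep − shallow).
Δρ/ρ₀ = −αΔT + βΔS = 1.118 × 10⁻³ − 3.55 × 10⁻⁵ = 1.0825 × 10⁻³, so Δρ ≈ 1.110 kg m⁻³.
N² = (g/ρ₀)·Δρ/Δz = g·(Δρ/ρ₀)/Δz = 9.8 × 1.0825 × 10⁻³ / 68 = 1.5601 × 10⁻⁴ s⁻².
N = √(1.5601 × 10⁻⁴) = 0.012490 rad s⁻¹ → T = 2π/N = 503.06 s = 8.3843 min ≈ 8.38 min.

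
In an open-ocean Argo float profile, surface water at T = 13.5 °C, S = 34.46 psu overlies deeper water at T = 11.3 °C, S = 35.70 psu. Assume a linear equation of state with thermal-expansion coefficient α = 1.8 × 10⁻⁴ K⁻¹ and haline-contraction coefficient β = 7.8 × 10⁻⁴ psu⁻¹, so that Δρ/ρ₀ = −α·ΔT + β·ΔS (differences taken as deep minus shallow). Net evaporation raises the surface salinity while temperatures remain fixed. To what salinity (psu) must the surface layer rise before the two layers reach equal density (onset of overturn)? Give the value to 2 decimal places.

36.21 psu

Neutral buoyancy requires −α(T_deep − T_surf) + β(S_deep − S_surf′) = 0.
S_surf′ = S_deep − (α/β)·ΔT = 35.70 − (1.8 × 10⁻⁴/7.8 × 10⁻⁴)·(-2.2) = 36.2077 psu.
Increase required: 36.2077 − 34.46 = 1.7477 psu.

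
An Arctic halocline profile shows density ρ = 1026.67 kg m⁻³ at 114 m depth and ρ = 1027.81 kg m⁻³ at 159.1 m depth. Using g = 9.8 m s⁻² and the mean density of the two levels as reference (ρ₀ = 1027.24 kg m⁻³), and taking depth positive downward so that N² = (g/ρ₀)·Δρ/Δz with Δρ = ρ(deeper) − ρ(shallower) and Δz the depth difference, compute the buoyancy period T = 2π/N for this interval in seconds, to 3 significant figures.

Δρ = 1027.81 − 1026.67 = 1.14 kg m⁻³ over Δz = 159.1 − 114 = 45.1 m.
N² = (9.8/1027.24) × (1.14/45.1) = 2.4115 × 10⁻⁴ s⁻².
N = √(2.4115 × 10⁻⁴) = 0.015529 rad s⁻¹, so T = 2π/N = 404.61 s ≈ 405 s.

405 s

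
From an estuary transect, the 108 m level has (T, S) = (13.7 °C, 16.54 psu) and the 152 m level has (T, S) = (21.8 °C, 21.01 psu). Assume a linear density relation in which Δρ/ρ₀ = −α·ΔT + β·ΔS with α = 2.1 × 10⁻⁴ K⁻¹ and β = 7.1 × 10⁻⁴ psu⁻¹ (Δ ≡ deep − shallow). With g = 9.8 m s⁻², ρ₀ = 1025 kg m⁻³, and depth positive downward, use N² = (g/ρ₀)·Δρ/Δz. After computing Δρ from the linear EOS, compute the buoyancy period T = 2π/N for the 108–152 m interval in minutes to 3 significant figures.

5.78 min

ΔT = +8.1 K, ΔS = +4.47 psu (deep − shallow).
Δρ/ρ₀ = −αΔT + βΔS = -1.701 × 10⁻³ + 3.1737 × 10⁻³ = 1.4727 × 10⁻³, so Δρ ≈ 1.510 kg m⁻³.
N² = (g/ρ₀)·Δρ/Δz = g·(Δρ/ρ₀)/Δz = 9.8 × 1.4727 × 10⁻³ / 44 = 3.2801 × 10⁻⁴ s⁻².
N = √(3.2801 × 10⁻⁴) = 0.018111 rad s⁻¹ → T = 2π/N = 346.93 s = 5.7822 min ≈ 5.78 min.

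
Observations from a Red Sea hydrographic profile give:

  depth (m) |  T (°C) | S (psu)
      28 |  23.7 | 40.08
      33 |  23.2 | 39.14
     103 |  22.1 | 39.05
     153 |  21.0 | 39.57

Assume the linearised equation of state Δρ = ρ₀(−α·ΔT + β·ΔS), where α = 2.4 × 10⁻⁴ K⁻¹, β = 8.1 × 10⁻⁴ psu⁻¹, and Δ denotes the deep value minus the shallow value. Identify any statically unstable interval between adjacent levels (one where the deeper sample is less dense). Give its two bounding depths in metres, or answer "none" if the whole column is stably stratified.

28–33 m

Evaluate Δρ/ρ₀ = −αΔT + βΔS across each adjacent pair:
  28–33 m: −αΔT+βΔS = −(2.4 × 10⁻⁴)(-0.5)+(8.1 × 10⁻⁴)(-0.94) = -6.4 × 10⁻⁴ → UNSTABLE
  33–103 m: −αΔT+βΔS = −(2.4 × 10⁻⁴)(-1.1)+(8.1 × 10⁻⁴)(-0.09) = 1.9 × 10⁻⁴ → stable
  103–153 m: −αΔT+βΔS = −(2.4 × 10⁻⁴)(-1.1)+(8.1 × 10⁻⁴)(+0.52) = 6.9 × 10⁻⁴ → stable
The 28–33 m interval has Δρ < 0: lighter water underlies denser water.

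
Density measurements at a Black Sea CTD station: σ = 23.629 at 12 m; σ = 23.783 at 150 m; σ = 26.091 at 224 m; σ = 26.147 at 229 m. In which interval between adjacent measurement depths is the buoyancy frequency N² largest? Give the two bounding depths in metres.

150–224 m

Compute the density gradient over each adjacent pair:
  12–150 m: Δρ/Δz = 0.154/138 = 1.1 × 10⁻³ kg m⁻⁴
  150–224 m: Δρ/Δz = 2.308/74 = 0.031 kg m⁻⁴
  224–229 m: Δρ/Δz = 0.056/5 = 0.011 kg m⁻⁴
The largest gradient is in the 150–224 m interval — the pycnocline.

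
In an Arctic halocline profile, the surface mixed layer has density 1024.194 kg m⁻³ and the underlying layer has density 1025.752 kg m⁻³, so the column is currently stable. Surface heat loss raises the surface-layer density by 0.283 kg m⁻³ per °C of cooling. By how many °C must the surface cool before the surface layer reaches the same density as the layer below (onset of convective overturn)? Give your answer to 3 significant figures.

Density deficit of the surface layer: 1025.752 − 1024.194 = 1.558 kg m⁻³.
Required change = 1.558 / 0.283 = 5.51 °C.

5.51 °C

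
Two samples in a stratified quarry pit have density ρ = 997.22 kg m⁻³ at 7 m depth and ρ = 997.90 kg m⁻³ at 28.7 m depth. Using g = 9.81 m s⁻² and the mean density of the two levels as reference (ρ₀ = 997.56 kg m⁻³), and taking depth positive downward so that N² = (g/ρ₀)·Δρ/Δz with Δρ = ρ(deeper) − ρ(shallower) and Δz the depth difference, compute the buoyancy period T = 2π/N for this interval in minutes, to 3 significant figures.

5.97 min

Δρ = 997.90 − 997.22 = 0.68 kg m⁻³ over Δz = 28.7 − 7 = 21.7 m.
N² = (9.81/997.56) × (0.68/21.7) = 3.0816 × 10⁻⁴ s⁻².
N = √(3.0816 × 10⁻⁴) = 0.017554 rad s⁻¹, so T = 2π/N = 357.93 s = 5.9655 min ≈ 5.97 min.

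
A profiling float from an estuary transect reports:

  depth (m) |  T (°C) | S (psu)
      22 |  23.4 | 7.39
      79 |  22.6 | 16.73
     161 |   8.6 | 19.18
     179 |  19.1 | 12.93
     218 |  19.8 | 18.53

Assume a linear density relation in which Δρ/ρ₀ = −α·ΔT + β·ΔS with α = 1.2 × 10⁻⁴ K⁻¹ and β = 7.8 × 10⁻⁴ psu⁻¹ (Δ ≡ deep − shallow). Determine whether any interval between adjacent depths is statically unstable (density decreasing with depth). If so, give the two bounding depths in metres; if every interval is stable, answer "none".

Evaluate Δρ/ρ₀ = −αΔT + βΔS across each adjacent pair:
  22–79 m: −αΔT+βΔS = −(1.2 × 10⁻⁴)(-0.8)+(7.8 × 10⁻⁴)(+9.34) = 7.4 × 10⁻³ → stable
  79–161 m: −αΔT+βΔS = −(1.2 × 10⁻⁴)(-14.0)+(7.8 × 10⁻⁴)(+2.45) = 3.6 × 10⁻³ → stable
  161–179 m: −αΔT+βΔS = −(1.2 × 10⁻⁴)(+10.5)+(7.8 × 10⁻⁴)(-6.25) = -6.1 × 10⁻³ → UNSTABLE
  179–218 m: −αΔT+βΔS = −(1.2 × 10⁻⁴)(+0.7)+(7.8 × 10⁻⁴)(+5.60) = 4.3 × 10⁻³ → stable
The 161–179 m interval has Δρ < 0: lighter water underlies denser water.

161–179 m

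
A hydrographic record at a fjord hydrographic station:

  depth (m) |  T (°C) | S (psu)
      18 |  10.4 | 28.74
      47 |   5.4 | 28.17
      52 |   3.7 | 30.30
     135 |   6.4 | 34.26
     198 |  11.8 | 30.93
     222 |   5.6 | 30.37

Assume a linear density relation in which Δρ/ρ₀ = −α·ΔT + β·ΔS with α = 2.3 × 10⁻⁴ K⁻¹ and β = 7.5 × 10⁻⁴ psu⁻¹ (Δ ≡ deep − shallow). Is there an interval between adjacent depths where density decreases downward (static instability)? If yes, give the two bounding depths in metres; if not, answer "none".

135–198 m

Evaluate Δρ/ρ₀ = −αΔT + βΔS across each adjacent pair:
  18–47 m: −αΔT+βΔS = −(2.3 × 10⁻⁴)(-5.0)+(7.5 × 10⁻⁴)(-0.57) = 7.2 × 10⁻⁴ → stable
  47–52 m: −αΔT+βΔS = −(2.3 × 10⁻⁴)(-1.7)+(7.5 × 10⁻⁴)(+2.13) = 2.0 × 10⁻³ → stable
  52–135 m: −αΔT+βΔS = −(2.3 × 10⁻⁴)(+2.7)+(7.5 × 10⁻⁴)(+3.96) = 2.3 × 10⁻³ → stable
  135–198 m: −αΔT+βΔS = −(2.3 × 10⁻⁴)(+5.4)+(7.5 × 10⁻⁴)(-3.33) = -3.7 × 10⁻³ → UNSTABLE
  198–222 m: −αΔT+βΔS = −(2.3 × 10⁻⁴)(-6.2)+(7.5 × 10⁻⁴)(-0.56) = 1.0 × 10⁻³ → stable
The 135–198 m interval has Δρ < 0: lighter water underlies denser water.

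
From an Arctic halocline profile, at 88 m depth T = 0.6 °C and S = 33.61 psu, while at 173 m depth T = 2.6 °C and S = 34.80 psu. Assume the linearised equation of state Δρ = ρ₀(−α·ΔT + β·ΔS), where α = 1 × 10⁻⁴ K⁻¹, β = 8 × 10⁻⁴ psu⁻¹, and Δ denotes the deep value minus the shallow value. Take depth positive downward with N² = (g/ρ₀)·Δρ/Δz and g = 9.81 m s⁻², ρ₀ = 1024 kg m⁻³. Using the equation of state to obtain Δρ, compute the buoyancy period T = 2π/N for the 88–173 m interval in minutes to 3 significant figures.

ΔT = +2.0 K, ΔS = +1.19 psu (deep − shallow).
Δρ/ρ₀ = −αΔT + βΔS = -2.00 × 10⁻⁴ + 9.52 × 10⁻⁴ = 7.52 × 10⁻⁴, so Δρ ≈ 0.7700 kg m⁻³.
N² = (g/ρ₀)·Δρ/Δz = g·(Δρ/ρ₀)/Δz = 9.81 × 7.52 × 10⁻⁴ / 85 = 8.6790 × 10⁻⁵ s⁻².
N = √(8.6790 × 10⁻⁵) = 9.3161 × 10⁻³ rad s⁻¹ → T = 2π/N = 674.44 s = 11.241 min ≈ 11.2 min.

11.2 min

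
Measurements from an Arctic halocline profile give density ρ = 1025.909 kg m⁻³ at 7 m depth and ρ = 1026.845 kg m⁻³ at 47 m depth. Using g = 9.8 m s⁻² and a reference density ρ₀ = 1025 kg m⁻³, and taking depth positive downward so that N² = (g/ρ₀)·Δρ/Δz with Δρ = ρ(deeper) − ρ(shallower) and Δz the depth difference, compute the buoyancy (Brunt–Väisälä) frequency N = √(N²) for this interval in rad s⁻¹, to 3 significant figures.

0.0150 rad s⁻¹

Δρ = 1026.845 − 1025.909 = 0.936 kg m⁻³ over Δz = 47 − 7 = 40 m.
N² = (9.8/1025) × (0.936/40) = 2.2373 × 10⁻⁴ s⁻².
N = √(2.2373 × 10⁻⁴) = 0.014958 rad s⁻¹ ≈ 0.0150 rad s⁻¹.
N² > 0, so the interval is statically stable.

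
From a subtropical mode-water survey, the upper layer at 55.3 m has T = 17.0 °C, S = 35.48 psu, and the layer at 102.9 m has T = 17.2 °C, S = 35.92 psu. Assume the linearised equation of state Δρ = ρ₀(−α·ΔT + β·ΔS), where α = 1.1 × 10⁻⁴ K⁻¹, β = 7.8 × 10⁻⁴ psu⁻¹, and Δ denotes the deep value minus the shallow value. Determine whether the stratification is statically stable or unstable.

ΔT = 17.2 − 17.0 = +0.2 K and ΔS = 35.92 − 35.48 = +0.44 psu (deep − shallow).
−αΔT = -2.20 × 10⁻⁵; βΔS = 3.432 × 10⁻⁴; sum Δρ/ρ₀ = 3.212 × 10⁻⁴.
Δρ/ρ₀ > 0, so Δρ > 0: deeper water is denser → statically stable.

stable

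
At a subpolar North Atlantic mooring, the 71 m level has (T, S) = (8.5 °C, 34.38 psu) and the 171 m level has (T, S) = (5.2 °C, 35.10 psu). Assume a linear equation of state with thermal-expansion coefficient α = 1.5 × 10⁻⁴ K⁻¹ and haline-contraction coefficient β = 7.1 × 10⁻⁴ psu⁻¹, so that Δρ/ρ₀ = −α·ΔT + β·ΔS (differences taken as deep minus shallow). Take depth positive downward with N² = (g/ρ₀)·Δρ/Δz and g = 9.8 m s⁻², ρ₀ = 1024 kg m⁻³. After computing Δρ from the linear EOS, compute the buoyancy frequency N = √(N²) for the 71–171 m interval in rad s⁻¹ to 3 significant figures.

ΔT = -3.3 K, ΔS = +0.72 psu (deep − shallow).
Δρ/ρ₀ = −αΔT + βΔS = 4.95 × 10⁻⁴ + 5.112 × 10⁻⁴ = 1.0062 × 10⁻³, so Δρ ≈ 1.030 kg m⁻³.
N² = (g/ρ₀)·Δρ/Δz = g·(Δρ/ρ₀)/Δz = 9.8 × 1.0062 × 10⁻³ / 100 = 9.8608 × 10⁻⁵ s⁻².
N = √(9.8608 × 10⁻⁵) = 9.9302 × 10⁻³ rad s⁻¹ ≈ 9.93 × 10⁻³ rad s⁻¹.

9.93 × 10⁻³ rad s⁻¹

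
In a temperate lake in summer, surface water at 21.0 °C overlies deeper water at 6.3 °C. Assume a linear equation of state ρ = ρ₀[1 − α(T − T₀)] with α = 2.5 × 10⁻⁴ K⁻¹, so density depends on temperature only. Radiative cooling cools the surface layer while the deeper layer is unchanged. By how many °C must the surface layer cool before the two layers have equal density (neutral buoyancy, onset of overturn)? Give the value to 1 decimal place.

With temperature the only control, equal density requires T_surf′ = T_deep.
T_surf′ = 6.3 °C.
Cooling required: 21.0 − 6.3 = 14.7 °C.

14.7 °C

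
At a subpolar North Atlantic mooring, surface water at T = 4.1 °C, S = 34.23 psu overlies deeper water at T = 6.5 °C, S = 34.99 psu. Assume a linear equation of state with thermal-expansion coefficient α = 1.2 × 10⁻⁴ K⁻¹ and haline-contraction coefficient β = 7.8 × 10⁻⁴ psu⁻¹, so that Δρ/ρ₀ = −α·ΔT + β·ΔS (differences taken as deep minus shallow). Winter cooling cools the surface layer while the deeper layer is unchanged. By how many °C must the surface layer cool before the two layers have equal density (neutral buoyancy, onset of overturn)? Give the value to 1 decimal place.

2.5 °C

Neutral buoyancy requires Δρ = 0, i.e. −α(T_deep − T_surf′) + β(S_deep − S_surf) = 0.
T_surf′ = T_deep − (β/α)·ΔS = 6.5 − (7.8 × 10⁻⁴/1.2 × 10⁻⁴)·(+0.76) = 1.560 °C.
Cooling required: 4.1 − (1.560) = 2.540 °C.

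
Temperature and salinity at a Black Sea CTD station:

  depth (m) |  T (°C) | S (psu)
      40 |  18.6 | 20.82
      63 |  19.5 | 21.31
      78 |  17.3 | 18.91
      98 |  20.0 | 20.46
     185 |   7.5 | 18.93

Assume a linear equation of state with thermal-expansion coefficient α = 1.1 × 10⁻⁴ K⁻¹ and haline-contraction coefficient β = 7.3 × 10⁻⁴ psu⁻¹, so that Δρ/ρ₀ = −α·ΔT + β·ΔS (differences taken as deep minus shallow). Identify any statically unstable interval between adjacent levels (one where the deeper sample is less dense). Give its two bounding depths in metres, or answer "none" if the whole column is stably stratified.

63–78 m

Evaluate Δρ/ρ₀ = −αΔT + βΔS across each adjacent pair:
  40–63 m: −αΔT+βΔS = −(1.1 × 10⁻⁴)(+0.9)+(7.3 × 10⁻⁴)(+0.49) = 2.6 × 10⁻⁴ → stable
  63–78 m: −αΔT+βΔS = −(1.1 × 10⁻⁴)(-2.2)+(7.3 × 10⁻⁴)(-2.40) = -1.5 × 10⁻³ → UNSTABLE
  78–98 m: −αΔT+βΔS = −(1.1 × 10⁻⁴)(+2.7)+(7.3 × 10⁻⁴)(+1.55) = 8.3 × 10⁻⁴ → stable
  98–185 m: −αΔT+βΔS = −(1.1 × 10⁻⁴)(-12.5)+(7.3 × 10⁻⁴)(-1.53) = 2.6 × 10⁻⁴ → stable
The 63–78 m interval has Δρ < 0: lighter water underlies denser water.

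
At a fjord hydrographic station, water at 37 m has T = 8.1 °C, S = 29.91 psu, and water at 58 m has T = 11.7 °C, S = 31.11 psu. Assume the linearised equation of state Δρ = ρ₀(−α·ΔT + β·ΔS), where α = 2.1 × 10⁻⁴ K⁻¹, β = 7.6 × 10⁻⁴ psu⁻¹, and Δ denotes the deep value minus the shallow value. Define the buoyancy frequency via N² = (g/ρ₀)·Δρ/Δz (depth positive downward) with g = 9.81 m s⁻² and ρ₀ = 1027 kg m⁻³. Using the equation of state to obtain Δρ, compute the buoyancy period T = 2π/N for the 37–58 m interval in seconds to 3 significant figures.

736 s

ΔT = +3.6 K, ΔS = +1.20 psu (deep − shallow).
Δρ/ρ₀ = −αΔT + βΔS = -7.56 × 10⁻⁴ + 9.12 × 10⁻⁴ = 1.56 × 10⁻⁴, so Δρ ≈ 0.1602 kg m⁻³.
N² = (g/ρ₀)·Δρ/Δz = g·(Δρ/ρ₀)/Δz = 9.81 × 1.56 × 10⁻⁴ / 21 = 7.2874 × 10⁻⁵ s⁻².
N = √(7.2874 × 10⁻⁵) = 8.5366 × 10⁻³ rad s⁻¹ → T = 2π/N = 736.03 s ≈ 736 s.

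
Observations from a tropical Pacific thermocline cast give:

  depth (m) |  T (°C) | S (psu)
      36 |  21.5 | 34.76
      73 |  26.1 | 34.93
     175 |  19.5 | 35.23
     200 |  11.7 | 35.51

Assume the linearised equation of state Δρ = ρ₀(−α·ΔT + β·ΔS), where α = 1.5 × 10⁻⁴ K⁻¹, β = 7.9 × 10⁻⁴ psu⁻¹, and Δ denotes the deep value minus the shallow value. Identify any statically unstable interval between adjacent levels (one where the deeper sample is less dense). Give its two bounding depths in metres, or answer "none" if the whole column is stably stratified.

Evaluate Δρ/ρ₀ = −αΔT + βΔS across each adjacent pair:
  36–73 m: −αΔT+βΔS = −(1.5 × 10⁻⁴)(+4.6)+(7.9 × 10⁻⁴)(+0.17) = -5.6 × 10⁻⁴ → UNSTABLE
  73–175 m: −αΔT+βΔS = −(1.5 × 10⁻⁴)(-6.6)+(7.9 × 10⁻⁴)(+0.30) = 1.2 × 10⁻³ → stable
  175–200 m: −αΔT+βΔS = −(1.5 × 10⁻⁴)(-7.8)+(7.9 × 10⁻⁴)(+0.28) = 1.4 × 10⁻³ → stable
The 36–73 m interval has Δρ < 0: lighter water underlies denser water.

36–73 m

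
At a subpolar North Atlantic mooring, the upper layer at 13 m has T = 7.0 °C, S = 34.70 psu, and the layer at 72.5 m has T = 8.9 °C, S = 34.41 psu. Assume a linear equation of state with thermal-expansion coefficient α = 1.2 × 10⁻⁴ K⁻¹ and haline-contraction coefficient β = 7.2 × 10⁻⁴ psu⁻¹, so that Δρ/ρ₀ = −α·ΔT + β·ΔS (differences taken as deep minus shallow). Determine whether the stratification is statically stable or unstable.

unstable

ΔT = 8.9 − 7.0 = +1.9 K and ΔS = 34.41 − 34.70 = -0.29 psu (deep − shallow).
−αΔT = -2.28 × 10⁻⁴; βΔS = -2.088 × 10⁻⁴; sum Δρ/ρ₀ = -4.368 × 10⁻⁴.
Δρ/ρ₀ < 0, so Δρ < 0: deeper water is lighter → statically unstable; the column would overturn.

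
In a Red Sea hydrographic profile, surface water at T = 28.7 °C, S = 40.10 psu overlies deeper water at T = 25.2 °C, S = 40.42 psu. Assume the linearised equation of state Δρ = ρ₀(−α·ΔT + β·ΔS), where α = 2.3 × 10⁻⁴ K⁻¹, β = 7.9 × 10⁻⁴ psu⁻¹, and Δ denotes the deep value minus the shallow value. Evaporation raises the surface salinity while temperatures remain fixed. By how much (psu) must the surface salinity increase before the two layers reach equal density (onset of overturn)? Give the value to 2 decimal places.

Neutral buoyancy requires −α(T_deep − T_surf) + β(S_deep − S_surf′) = 0.
S_surf′ = S_deep − (α/β)·ΔT = 40.42 − (2.3 × 10⁻⁴/7.9 × 10⁻⁴)·(-3.5) = 41.4390 psu.
Increase required: 41.4390 − 40.10 = 1.3390 psu.

1.34 psu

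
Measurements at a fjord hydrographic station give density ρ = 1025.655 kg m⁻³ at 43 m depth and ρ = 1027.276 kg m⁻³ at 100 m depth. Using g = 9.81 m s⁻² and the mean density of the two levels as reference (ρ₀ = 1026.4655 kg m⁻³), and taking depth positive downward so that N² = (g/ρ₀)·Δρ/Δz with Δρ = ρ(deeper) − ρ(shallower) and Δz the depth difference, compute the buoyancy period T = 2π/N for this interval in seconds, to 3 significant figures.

Δρ = 1027.276 − 1025.655 = 1.621 kg m⁻³ over Δz = 100 − 43 = 57 m.
N² = (9.81/1026.4655) × (1.621/57) = 2.7179 × 10⁻⁴ s⁻².
N = √(2.7179 × 10⁻⁴) = 0.016486 rad s⁻¹, so T = 2π/N = 381.12 s ≈ 381 s.

381 s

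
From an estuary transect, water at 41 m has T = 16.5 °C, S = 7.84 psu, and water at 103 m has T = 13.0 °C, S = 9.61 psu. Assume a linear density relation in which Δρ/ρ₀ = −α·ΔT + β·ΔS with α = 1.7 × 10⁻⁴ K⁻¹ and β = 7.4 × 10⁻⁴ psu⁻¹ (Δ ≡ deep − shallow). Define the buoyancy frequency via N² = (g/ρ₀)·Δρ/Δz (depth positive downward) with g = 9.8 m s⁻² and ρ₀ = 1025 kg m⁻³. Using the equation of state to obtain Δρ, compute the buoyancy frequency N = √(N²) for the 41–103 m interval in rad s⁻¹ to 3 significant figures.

ΔT = -3.5 K, ΔS = +1.77 psu (deep − shallow).
Δρ/ρ₀ = −αΔT + βΔS = 5.95 × 10⁻⁴ + 1.3098 × 10⁻³ = 1.9048 × 10⁻³, so Δρ ≈ 1.952 kg m⁻³.
N² = (g/ρ₀)·Δρ/Δz = g·(Δρ/ρ₀)/Δz = 9.8 × 1.9048 × 10⁻³ / 62 = 3.0108 × 10⁻⁴ s⁻².
N = √(3.0108 × 10⁻⁴) = 0.017352 rad s⁻¹ ≈ 0.0174 rad s⁻¹.

0.0174 rad s⁻¹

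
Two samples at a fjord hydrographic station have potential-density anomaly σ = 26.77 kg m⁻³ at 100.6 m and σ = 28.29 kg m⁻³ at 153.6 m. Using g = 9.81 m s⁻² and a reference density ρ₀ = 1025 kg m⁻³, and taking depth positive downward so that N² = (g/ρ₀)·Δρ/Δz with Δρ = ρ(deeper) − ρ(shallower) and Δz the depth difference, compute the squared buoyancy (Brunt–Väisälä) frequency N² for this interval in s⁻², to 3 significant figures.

Δρ = 1028.29 − 1026.77 = 1.52 kg m⁻³ over Δz = 153.6 − 100.6 = 53 m.
N² = (9.81/1025) × (1.52/53) = 2.7448 × 10⁻⁴ s⁻² ≈ 2.74 × 10⁻⁴ s⁻².

2.74 × 10⁻⁴ s⁻²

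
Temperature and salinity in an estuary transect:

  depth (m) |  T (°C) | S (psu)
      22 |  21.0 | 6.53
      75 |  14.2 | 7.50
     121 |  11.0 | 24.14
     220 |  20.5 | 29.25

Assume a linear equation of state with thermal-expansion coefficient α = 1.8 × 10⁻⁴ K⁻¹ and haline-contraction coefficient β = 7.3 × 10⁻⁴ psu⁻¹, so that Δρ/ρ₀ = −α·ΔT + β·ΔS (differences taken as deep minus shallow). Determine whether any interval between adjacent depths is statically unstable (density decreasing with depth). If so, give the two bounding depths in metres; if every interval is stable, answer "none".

none

Evaluate Δρ/ρ₀ = −αΔT + βΔS across each adjacent pair:
  22–75 m: −αΔT+βΔS = −(1.8 × 10⁻⁴)(-6.8)+(7.3 × 10⁻⁴)(+0.97) = 1.9 × 10⁻³ → stable
  75–121 m: −αΔT+βΔS = −(1.8 × 10⁻⁴)(-3.2)+(7.3 × 10⁻⁴)(+16.64) = 0.013 → stable
  121–220 m: −αΔT+βΔS = −(1.8 × 10⁻⁴)(+9.5)+(7.3 × 10⁻⁴)(+5.11) = 2.0 × 10⁻³ → stable
Every interval has Δρ > 0: the column is stably stratified throughout.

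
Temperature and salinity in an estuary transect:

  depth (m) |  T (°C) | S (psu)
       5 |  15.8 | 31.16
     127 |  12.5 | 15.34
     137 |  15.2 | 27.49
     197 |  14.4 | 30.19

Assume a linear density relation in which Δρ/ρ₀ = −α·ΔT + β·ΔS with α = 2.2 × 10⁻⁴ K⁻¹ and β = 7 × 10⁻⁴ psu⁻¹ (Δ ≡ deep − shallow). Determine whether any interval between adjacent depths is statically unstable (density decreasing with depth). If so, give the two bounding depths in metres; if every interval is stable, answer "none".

Evaluate Δρ/ρ₀ = −αΔT + βΔS across each adjacent pair:
  5–127 m: −αΔT+βΔS = −(2.2 × 10⁻⁴)(-3.3)+(7 × 10⁻⁴)(-15.82) = -0.010 → UNSTABLE
  127–137 m: −αΔT+βΔS = −(2.2 × 10⁻⁴)(+2.7)+(7 × 10⁻⁴)(+12.15) = 7.9 × 10⁻³ → stable
  137–197 m: −αΔT+βΔS = −(2.2 × 10⁻⁴)(-0.8)+(7 × 10⁻⁴)(+2.70) = 2.1 × 10⁻³ → stable
The 5–127 m interval has Δρ < 0: lighter water underlies denser water.

5–127 m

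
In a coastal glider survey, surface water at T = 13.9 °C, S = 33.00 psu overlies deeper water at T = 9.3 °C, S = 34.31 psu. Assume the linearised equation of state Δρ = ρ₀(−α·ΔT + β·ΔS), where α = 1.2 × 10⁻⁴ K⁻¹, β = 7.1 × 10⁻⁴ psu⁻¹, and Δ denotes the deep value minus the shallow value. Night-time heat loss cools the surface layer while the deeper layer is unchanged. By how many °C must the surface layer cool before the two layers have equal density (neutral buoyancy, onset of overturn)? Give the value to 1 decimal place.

12.4 °C

Neutral buoyancy requires Δρ = 0, i.e. −α(T_deep − T_surf′) + β(S_deep − S_surf) = 0.
T_surf′ = T_deep − (β/α)·ΔS = 9.3 − (7.1 × 10⁻⁴/1.2 × 10⁻⁴)·(+1.31) = 1.549 °C.
Cooling required: 13.9 − (1.549) = 12.351 °C.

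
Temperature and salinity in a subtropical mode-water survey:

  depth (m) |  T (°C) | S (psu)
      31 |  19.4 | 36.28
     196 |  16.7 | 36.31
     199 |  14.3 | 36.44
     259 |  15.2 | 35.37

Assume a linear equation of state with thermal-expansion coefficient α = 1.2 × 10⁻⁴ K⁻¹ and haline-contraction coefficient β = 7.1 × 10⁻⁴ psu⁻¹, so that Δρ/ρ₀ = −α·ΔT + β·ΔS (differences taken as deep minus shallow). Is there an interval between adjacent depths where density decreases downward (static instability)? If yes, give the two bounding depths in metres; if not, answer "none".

199–259 m

Evaluate Δρ/ρ₀ = −αΔT + βΔS across each adjacent pair:
  31–196 m: −αΔT+βΔS = −(1.2 × 10⁻⁴)(-2.7)+(7.1 × 10⁻⁴)(+0.03) = 3.5 × 10⁻⁴ → stable
  196–199 m: −αΔT+βΔS = −(1.2 × 10⁻⁴)(-2.4)+(7.1 × 10⁻⁴)(+0.13) = 3.8 × 10⁻⁴ → stable
  199–259 m: −αΔT+βΔS = −(1.2 × 10⁻⁴)(+0.9)+(7.1 × 10⁻⁴)(-1.07) = -8.7 × 10⁻⁴ → UNSTABLE
The 199–259 m interval has Δρ < 0: lighter water underlies denser water.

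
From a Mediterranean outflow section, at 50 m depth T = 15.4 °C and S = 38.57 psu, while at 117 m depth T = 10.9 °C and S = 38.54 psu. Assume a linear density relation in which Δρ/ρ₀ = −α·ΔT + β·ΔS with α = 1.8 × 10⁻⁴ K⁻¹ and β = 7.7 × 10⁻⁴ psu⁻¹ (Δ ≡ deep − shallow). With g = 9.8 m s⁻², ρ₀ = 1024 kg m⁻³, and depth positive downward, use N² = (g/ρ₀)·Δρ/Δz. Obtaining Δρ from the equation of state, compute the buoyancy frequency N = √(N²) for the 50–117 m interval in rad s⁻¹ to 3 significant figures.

0.0107 rad s⁻¹

ΔT = -4.5 K, ΔS = -0.03 psu (deep − shallow).
Δρ/ρ₀ = −αΔT + βΔS = 8.10 × 10⁻⁴ − 2.31 × 10⁻⁵ = 7.869 × 10⁻⁴, so Δρ ≈ 0.8058 kg m⁻³.
N² = (g/ρ₀)·Δρ/Δz = g·(Δρ/ρ₀)/Δz = 9.8 × 7.869 × 10⁻⁴ / 67 = 1.1510 × 10⁻⁴ s⁻².
N = √(1.1510 × 10⁻⁴) = 0.010728 rad s⁻¹ ≈ 0.0107 rad s⁻¹.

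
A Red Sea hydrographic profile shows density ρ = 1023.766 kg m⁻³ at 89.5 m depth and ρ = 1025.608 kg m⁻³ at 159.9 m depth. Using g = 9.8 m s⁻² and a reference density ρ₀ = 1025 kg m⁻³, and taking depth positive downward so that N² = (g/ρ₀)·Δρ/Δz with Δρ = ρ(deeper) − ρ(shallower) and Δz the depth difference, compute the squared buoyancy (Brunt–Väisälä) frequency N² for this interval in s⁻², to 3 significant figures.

2.50 × 10⁻⁴ s⁻²

Δρ = 1025.608 − 1023.766 = 1.842 kg m⁻³ over Δz = 159.9 − 89.5 = 70.4 m.
N² = (9.8/1025) × (1.842/70.4) = 2.5016 × 10⁻⁴ s⁻² ≈ 2.50 × 10⁻⁴ s⁻².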